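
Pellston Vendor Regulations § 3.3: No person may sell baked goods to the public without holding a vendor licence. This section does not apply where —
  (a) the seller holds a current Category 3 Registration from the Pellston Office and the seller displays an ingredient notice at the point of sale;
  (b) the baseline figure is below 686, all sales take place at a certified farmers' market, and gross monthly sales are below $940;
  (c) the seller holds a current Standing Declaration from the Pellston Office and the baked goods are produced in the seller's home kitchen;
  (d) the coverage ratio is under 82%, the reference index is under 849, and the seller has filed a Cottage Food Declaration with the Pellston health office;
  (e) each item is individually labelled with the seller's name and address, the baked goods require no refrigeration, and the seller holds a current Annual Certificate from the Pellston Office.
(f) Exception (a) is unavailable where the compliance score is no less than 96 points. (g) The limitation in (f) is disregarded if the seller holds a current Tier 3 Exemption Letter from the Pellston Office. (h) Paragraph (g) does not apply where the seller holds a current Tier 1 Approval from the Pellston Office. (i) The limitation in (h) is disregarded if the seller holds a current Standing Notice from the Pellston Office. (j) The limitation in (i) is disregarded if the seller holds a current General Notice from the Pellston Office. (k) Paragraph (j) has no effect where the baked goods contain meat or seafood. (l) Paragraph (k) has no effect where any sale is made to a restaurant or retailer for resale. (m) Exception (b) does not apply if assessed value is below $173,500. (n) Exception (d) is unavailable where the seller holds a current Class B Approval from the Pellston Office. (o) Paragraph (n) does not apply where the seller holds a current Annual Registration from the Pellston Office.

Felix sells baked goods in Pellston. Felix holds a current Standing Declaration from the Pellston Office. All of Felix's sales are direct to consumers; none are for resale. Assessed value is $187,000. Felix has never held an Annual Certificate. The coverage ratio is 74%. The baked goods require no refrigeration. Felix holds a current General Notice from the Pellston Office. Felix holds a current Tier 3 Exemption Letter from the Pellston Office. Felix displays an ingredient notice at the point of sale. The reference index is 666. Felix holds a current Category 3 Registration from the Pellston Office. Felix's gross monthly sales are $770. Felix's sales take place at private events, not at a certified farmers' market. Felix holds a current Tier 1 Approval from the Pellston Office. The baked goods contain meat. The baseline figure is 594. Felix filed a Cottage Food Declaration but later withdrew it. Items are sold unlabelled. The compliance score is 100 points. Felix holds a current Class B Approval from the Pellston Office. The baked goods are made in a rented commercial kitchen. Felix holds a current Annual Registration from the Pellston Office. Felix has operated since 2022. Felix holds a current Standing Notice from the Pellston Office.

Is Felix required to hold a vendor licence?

No — exception (a) applies; Felix is not required to hold a vendor licence.

All of (a)'s requirements are met (a current Category 3 Registration is held; an ingredient notice is displayed). As to paragraphs (f)–(l): (f) would limit (a) — the compliance score is 100 points, meeting the 96 points threshold — but (g) sets (f) aside: (g) operates against (f): a current Tier 3 Exemption Letter is held. (h) would limit (g) — a current Tier 1 Approval is held — but (i) sets (h) aside: (i) is engaged — a current Standing Notice is held. (j) would limit (i) — a current General Notice is held — but (k) sets (j) aside: (k) operates against (j): the baked goods contain meat. (l), which would lift (k), does not operate here — no sales are for resale. (a) remains available.
Exception (b) does not apply: sales are at private events, not a certified farmers' market.
Exception (c) requires that the baked goods are produced in the seller's home kitchen; but the baked goods are made in a commercial kitchen, not a home kitchen, so (c) is unavailable.
Exception (d) does not apply: the Cottage Food Declaration was withdrawn.
Exception (e) does not apply: items are sold unlabelled.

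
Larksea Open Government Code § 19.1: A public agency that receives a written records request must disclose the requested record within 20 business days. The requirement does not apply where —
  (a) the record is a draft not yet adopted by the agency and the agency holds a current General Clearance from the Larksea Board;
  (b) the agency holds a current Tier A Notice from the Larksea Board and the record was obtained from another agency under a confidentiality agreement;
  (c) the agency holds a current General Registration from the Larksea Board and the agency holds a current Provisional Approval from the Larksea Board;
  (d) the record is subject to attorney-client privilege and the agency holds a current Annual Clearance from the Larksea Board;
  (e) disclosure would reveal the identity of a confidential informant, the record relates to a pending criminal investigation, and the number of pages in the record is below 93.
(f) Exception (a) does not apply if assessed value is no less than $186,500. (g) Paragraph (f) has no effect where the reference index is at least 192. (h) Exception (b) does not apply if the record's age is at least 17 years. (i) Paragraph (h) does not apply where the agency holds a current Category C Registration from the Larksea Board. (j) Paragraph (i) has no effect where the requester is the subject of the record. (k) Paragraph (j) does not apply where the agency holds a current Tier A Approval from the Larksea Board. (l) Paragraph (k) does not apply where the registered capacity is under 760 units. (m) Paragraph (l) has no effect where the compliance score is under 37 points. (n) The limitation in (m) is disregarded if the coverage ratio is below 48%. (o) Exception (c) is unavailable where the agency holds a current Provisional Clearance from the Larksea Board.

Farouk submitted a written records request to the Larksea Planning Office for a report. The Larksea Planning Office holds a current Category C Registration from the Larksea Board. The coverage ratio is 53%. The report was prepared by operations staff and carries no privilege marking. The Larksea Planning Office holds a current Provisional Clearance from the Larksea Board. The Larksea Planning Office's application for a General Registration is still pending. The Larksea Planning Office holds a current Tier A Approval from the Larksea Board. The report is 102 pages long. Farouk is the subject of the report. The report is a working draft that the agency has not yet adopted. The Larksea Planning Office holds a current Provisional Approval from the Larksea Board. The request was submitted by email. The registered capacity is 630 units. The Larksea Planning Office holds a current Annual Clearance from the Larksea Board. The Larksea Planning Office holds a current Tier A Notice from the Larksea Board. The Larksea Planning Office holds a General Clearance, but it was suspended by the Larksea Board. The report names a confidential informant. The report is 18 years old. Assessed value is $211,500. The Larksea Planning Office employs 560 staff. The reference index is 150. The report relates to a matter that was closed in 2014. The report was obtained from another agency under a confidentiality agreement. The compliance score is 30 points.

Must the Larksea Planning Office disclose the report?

Exception (a) fails — there is no General Clearance in force.
All of (b)'s requirements are met (a current Tier A Notice is held; the report was obtained under a confidentiality agreement). Under paragraphs (h)–(n): (h) operates (the record's age is 18 years, meeting the 17 years threshold), but is set aside by (i): (i) operates — a current Category C Registration is held. (j) is engaged (Farouk is the subject of the report), but is itself disapplied by (k): (k) operates against (j): a current Tier A Approval is held. (l) operates (the registered capacity is 630 units, under the 760 units limit), but yields to (m): (m) is triggered — the compliance score is 30 points, under the 37 points limit. (n) is inapplicable (the coverage ratio is 53%, not below 48%), so (m) stands. So (b) applies.
Exception (c) does not apply: there is no General Registration in force.
Exception (d) fails — the report carries no privilege marking.
Exception (e) does not apply: the report relates to a closed matter.

No — exception (b) applies; the Larksea Planning Office is not required to disclose the report.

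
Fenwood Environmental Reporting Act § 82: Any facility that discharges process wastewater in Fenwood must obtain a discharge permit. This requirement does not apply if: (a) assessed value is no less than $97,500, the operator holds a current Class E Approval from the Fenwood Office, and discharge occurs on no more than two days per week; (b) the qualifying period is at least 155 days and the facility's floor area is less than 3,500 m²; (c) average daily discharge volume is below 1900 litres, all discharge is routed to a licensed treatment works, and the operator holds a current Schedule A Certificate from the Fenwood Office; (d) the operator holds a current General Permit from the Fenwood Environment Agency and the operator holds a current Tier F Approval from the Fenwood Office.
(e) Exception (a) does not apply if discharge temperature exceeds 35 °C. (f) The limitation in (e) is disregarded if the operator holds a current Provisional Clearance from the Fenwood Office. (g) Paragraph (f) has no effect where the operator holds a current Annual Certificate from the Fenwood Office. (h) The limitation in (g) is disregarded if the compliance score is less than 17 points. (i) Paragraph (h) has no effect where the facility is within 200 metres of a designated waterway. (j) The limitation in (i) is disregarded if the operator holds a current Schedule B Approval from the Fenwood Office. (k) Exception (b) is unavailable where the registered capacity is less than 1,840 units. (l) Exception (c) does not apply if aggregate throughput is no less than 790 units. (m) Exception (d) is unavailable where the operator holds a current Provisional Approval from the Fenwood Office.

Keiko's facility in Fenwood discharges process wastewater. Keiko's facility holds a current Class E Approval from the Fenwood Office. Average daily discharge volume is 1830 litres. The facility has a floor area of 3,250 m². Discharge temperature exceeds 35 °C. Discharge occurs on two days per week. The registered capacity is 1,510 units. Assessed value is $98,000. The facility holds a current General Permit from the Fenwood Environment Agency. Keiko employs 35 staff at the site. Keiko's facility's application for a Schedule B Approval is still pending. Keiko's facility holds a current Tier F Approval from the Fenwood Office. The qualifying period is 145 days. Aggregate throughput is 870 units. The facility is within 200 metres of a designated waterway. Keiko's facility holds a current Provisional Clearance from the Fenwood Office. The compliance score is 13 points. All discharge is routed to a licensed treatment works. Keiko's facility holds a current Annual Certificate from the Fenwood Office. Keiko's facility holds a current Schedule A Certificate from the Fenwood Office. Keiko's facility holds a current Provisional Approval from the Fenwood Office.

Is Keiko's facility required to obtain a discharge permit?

Exception (a): assessed value is $98,000, meeting the $97,500 threshold; a current Class E Approval is held; discharge occurs on no more than two days per week — every condition holds. But: (e) operates — discharge temperature exceeds 35 °C. (f) is triggered (a current Provisional Clearance is held), but yields to (g): (g) applies — a current Annual Certificate is held. (h) is triggered (the compliance score is 13 points, less than the 17 points limit), but is displaced by (i): (i) operates — the facility is within 200 m of a designated waterway. (j), which would lift (i), is inapplicable — no current Schedule B Approval is held. Exception (a) does not apply.
Exception (b) requires that the qualifying period is at least 155 days; but the qualifying period is 145 days, short of 155 days, so (b) is unavailable.
Exception (c): average daily discharge volume is 1830 litres, below the 1900 litres limit; discharge is routed to a licensed treatment works; a current Schedule A Certificate is held — every condition holds. However, paragraph (l) must be considered: (l) operates against (c): aggregate throughput is 870 units, meeting the 790 units threshold. (c) is therefore removed.
Exception (d) is satisfied on its face — a current General Permit is held; a current Tier F Approval is held. Turning to paragraph (m): (m) applies — a current Provisional Approval is held. (d) is therefore removed.
Every exception is unavailable, so the rule governs.

Yes — Keiko's facility must obtain a discharge permit.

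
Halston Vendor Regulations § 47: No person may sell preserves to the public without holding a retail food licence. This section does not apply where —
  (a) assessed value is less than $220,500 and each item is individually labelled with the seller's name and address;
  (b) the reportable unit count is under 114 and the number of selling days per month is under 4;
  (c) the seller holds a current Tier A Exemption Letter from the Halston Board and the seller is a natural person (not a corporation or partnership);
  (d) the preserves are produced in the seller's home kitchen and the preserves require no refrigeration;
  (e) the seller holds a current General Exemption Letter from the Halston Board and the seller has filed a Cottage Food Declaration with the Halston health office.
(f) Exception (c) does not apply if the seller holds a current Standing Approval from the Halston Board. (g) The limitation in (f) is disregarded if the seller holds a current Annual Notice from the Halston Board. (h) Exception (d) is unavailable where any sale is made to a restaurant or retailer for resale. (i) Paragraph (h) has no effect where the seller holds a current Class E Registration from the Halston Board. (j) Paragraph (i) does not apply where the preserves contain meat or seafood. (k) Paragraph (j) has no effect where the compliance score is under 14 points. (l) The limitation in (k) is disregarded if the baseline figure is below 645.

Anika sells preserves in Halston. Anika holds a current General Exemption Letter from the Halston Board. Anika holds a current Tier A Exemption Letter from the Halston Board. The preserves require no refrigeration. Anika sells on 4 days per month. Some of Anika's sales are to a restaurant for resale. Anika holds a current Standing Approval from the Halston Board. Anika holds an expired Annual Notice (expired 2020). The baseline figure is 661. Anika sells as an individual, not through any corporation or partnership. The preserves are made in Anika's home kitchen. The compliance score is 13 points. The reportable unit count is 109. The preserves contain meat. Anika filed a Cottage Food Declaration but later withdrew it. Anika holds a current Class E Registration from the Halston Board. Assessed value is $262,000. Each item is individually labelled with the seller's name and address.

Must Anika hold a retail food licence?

Exception (a) fails — assessed value is $262,000, not less than $220,500.
Exception (b) fails — the number of selling days per month is 4, not under 4.
Exception (c): a current Tier A Exemption Letter is held; the seller is a natural person — every condition holds. But applying paragraphs (f)–(g): (f) operates against (c): a current Standing Approval is held. (g), which would lift (f), is not engaged — the Annual Notice is not current. So (c) is unavailable.
Exception (d) is satisfied on its face — the preserves are home-kitchen produced; the preserves are shelf-stable. As to paragraphs (h)–(l): (h) is triggered (some sales are to a restaurant for resale), but is overridden by (i): (i) operates — a current Class E Registration is held. (j) would limit (i) — the preserves contain meat — but (k) sets (j) aside: (k) operates against (j): the compliance score is 13 points, under the 14 points limit. (l) is inapplicable (the baseline figure is 661, not below 645), so (k) stands. So (d) applies.
Exception (e) fails — the Cottage Food Declaration was withdrawn.

No — exception (d) applies; Anika is not required to hold a retail food licence.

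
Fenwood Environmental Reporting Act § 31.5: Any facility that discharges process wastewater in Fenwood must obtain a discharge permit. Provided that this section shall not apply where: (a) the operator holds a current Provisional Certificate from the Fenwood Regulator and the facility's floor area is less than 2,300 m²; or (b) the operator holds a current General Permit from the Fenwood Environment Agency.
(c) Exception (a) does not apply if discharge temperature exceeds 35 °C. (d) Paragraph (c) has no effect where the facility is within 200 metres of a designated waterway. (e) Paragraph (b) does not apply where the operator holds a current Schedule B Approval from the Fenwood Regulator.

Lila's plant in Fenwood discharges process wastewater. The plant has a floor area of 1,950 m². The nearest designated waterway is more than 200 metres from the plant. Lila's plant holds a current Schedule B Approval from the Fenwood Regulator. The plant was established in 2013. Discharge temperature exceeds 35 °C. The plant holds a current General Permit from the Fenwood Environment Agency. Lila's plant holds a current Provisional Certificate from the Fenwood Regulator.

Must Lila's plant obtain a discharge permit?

Yes — Lila's plant must obtain a discharge permit.

Exception (a) is satisfied on its face — a current Provisional Certificate is held; the facility's floor area is 1,950 m², less than the 2,300 m² limit. Turning to paragraphs (c)–(d): (c) is triggered — discharge temperature exceeds 35 °C. (d), which would lift (c), is inapplicable — the plant is more than 200 m from any designated waterway. Exception (a) does not apply.
Exception (b): a current General Permit is held — every condition holds. But applying paragraph (e): (e) is triggered — a current Schedule B Approval is held. Exception (b) does not apply.
None of the exceptions is available; § 31.5 applies in full.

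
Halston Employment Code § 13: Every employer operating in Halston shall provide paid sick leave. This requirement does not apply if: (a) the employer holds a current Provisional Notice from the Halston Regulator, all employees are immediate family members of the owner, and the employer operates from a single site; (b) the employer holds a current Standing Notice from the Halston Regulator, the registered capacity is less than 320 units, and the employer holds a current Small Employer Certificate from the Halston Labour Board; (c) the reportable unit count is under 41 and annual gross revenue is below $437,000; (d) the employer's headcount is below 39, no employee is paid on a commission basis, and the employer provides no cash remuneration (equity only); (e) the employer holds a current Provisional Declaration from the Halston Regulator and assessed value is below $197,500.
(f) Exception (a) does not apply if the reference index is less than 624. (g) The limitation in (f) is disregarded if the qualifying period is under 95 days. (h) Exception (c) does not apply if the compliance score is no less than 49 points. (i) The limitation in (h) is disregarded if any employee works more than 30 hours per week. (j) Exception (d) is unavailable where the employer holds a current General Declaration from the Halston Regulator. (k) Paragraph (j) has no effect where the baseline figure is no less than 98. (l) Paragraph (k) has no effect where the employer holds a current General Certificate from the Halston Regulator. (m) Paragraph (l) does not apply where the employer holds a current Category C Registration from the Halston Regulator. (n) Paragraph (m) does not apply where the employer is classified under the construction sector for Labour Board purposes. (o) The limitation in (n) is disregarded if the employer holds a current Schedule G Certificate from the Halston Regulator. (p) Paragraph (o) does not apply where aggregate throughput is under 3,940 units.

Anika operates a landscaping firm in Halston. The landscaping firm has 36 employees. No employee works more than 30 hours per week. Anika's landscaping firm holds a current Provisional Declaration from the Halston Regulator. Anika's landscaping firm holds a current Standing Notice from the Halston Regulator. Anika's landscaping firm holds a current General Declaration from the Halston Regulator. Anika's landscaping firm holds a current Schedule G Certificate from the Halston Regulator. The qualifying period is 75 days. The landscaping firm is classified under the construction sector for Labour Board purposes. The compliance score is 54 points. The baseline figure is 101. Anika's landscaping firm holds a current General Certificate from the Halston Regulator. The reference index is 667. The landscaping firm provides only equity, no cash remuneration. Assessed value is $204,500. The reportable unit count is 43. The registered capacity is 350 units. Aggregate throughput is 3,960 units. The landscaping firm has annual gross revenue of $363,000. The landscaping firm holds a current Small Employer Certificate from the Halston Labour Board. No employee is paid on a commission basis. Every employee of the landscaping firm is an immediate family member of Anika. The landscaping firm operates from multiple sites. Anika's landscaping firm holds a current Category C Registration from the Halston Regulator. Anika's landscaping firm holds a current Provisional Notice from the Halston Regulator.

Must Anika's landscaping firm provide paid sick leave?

No — exception (d) applies; Anika's landscaping firm is not required to provide paid sick leave.

Exception (a) fails — the employer operates from multiple sites.
Exception (b) fails — the registered capacity is 350 units, not less than 320 units.
Exception (c) fails — the reportable unit count is 43, not under 41.
All of (d)'s requirements are met (the employer's headcount is 36, below the 39 limit; no employee is paid on commission; remuneration is equity-only). As to paragraphs (j)–(p): (j) is triggered (a current General Declaration is held), but is overridden by (k): (k) applies — the baseline figure is 101, meeting the 98 threshold. (l) applies (a current General Certificate is held), but yields to (m): (m) applies — a current Category C Registration is held. (n) is triggered (the landscaping firm is classified under the construction sector), but yields to (o): (o) operates against (n): a current Schedule G Certificate is held. (p) is not engaged (aggregate throughput is 3,960 units, not under 3,940 units), so (o) stands. So (d) applies.
Exception (e) requires that assessed value is below $197,500; but assessed value is $204,500, not below $197,500, so (e) is unavailable.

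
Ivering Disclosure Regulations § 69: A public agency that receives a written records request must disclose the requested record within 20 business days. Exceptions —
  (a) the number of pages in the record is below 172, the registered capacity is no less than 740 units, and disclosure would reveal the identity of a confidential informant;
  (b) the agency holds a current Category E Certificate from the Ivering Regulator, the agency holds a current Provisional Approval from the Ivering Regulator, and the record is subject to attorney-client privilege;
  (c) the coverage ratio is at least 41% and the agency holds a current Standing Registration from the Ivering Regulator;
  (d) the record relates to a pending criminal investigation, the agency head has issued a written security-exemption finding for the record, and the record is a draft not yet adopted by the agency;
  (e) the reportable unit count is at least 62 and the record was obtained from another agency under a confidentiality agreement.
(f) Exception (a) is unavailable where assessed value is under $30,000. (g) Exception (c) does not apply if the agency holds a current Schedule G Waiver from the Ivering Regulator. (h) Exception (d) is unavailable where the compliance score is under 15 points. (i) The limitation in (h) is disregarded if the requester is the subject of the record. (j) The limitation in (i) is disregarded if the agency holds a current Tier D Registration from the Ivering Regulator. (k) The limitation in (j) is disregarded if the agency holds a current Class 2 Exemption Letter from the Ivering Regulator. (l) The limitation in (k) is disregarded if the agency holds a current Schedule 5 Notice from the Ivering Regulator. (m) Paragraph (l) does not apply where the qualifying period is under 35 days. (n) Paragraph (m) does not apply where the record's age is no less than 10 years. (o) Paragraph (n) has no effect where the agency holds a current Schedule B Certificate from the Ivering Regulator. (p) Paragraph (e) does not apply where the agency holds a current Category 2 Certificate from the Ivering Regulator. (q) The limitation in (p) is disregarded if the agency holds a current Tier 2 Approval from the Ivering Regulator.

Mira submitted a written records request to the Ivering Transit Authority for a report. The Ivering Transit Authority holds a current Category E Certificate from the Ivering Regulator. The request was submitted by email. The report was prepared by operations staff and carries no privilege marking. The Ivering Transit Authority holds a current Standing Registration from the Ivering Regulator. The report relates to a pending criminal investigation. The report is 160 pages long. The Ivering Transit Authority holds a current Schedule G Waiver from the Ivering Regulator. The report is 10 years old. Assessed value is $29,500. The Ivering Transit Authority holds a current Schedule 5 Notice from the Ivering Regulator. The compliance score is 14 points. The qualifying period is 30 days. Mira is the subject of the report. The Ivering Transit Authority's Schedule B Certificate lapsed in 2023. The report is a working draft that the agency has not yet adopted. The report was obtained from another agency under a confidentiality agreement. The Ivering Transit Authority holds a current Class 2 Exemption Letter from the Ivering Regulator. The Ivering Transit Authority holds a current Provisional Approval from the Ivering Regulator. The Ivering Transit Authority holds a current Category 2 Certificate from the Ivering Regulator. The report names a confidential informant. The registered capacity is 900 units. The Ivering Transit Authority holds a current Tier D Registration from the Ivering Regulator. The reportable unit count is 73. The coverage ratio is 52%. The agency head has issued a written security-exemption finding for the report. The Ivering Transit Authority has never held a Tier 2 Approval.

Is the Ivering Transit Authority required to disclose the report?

Exception (a)'s conditions are all satisfied: the number of pages in the record is 160, below the 172 limit; the registered capacity is 900 units, meeting the 740 units threshold; the report names a confidential informant. Turning to paragraph (f): (f) is engaged — assessed value is $29,500, under the $30,000 limit. So (a) is unavailable.
Exception (b) requires that the record is subject to attorney-client privilege; but the report carries no privilege marking, so (b) is unavailable.
Exception (c) is satisfied on its face — the coverage ratio is 52%, meeting the 41% threshold; a current Standing Registration is held. But applying paragraph (g): (g) operates against (c): a current Schedule G Waiver is held. (c) is therefore removed.
Exception (d): the report relates to a pending investigation; a written security-exemption finding has been issued; the report is an unadopted draft — every condition holds. Turning to paragraphs (h)–(o): (h) applies — the compliance score is 14 points, under the 15 points limit. (i) would limit (h) — Mira is the subject of the report — but (j) sets (i) aside: (j) is engaged — a current Tier D Registration is held. (k) operates (a current Class 2 Exemption Letter is held), but is overridden by (l): (l) is triggered — a current Schedule 5 Notice is held. (m) applies (the qualifying period is 30 days, under the 35 days limit), but is itself disapplied by (n): (n) is triggered — the record's age is 10 years, meeting the 10 years threshold. (o) is not engaged (no current Schedule B Certificate is held), so (n) stands. Exception (d) does not apply.
Exception (e)'s conditions are all satisfied: the reportable unit count is 73, meeting the 62 threshold; the report was obtained under a confidentiality agreement. Turning to paragraphs (p)–(q): (p) is engaged — a current Category 2 Certificate is held. (q), which would lift (p), does not operate here — there is no Tier 2 Approval in force. So (e) is unavailable.
No exception applies. The general rule governs.

Yes — the Ivering Transit Authority must disclose the report.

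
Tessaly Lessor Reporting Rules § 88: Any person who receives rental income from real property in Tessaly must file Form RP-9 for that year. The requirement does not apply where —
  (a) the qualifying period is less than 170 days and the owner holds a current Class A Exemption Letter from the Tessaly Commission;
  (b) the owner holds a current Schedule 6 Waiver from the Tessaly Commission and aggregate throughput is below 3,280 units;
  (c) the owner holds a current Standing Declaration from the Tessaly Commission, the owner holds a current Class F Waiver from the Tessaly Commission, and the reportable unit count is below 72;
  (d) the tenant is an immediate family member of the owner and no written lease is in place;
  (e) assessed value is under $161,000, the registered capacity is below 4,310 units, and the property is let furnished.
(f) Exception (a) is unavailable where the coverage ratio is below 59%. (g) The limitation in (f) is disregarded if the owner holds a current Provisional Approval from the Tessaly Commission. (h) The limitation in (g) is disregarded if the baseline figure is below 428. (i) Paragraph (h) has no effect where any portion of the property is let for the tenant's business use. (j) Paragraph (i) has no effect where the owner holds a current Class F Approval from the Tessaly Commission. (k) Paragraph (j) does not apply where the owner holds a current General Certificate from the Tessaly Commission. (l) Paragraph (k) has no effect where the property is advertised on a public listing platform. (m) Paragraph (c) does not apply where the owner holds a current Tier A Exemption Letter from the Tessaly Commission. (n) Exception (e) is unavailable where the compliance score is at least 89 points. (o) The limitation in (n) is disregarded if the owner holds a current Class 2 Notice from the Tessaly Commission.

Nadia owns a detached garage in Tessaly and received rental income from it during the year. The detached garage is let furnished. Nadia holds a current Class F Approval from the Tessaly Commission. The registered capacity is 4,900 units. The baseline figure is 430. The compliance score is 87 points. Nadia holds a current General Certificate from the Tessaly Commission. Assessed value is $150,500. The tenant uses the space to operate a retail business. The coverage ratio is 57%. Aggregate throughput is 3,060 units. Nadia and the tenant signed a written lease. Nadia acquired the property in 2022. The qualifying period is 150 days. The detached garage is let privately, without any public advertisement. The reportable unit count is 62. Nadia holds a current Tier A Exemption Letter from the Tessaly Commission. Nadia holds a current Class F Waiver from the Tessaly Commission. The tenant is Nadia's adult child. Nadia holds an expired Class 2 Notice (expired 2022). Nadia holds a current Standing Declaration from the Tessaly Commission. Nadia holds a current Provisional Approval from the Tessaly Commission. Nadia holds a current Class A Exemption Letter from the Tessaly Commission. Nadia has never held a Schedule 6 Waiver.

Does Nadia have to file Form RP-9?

Exception (a) is satisfied on its face — the qualifying period is 150 days, less than the 170 days limit; a current Class A Exemption Letter is held. Considering the limiting provisions: (f) would limit (a) — the coverage ratio is 57%, below the 59% limit — but (g) sets (f) aside: (g) operates against (f): a current Provisional Approval is held. (h) is not engaged (the baseline figure is 430, not below 428), so (g) stands. (a) remains available.
Exception (b) does not apply: no current Schedule 6 Waiver is held.
Exception (c)'s conditions are all satisfied: a current Standing Declaration is held; a current Class F Waiver is held; the reportable unit count is 62, below the 72 limit. Turning to paragraph (m): (m) operates — a current Tier A Exemption Letter is held. So (c) is unavailable.
Exception (d) fails — a written lease is in place.
Exception (e) requires that the registered capacity is below 4,310 units; but the registered capacity is 4,900 units, not below 4,310 units, so (e) is unavailable.

No — exception (a) applies; Nadia is not required to file Form RP-9.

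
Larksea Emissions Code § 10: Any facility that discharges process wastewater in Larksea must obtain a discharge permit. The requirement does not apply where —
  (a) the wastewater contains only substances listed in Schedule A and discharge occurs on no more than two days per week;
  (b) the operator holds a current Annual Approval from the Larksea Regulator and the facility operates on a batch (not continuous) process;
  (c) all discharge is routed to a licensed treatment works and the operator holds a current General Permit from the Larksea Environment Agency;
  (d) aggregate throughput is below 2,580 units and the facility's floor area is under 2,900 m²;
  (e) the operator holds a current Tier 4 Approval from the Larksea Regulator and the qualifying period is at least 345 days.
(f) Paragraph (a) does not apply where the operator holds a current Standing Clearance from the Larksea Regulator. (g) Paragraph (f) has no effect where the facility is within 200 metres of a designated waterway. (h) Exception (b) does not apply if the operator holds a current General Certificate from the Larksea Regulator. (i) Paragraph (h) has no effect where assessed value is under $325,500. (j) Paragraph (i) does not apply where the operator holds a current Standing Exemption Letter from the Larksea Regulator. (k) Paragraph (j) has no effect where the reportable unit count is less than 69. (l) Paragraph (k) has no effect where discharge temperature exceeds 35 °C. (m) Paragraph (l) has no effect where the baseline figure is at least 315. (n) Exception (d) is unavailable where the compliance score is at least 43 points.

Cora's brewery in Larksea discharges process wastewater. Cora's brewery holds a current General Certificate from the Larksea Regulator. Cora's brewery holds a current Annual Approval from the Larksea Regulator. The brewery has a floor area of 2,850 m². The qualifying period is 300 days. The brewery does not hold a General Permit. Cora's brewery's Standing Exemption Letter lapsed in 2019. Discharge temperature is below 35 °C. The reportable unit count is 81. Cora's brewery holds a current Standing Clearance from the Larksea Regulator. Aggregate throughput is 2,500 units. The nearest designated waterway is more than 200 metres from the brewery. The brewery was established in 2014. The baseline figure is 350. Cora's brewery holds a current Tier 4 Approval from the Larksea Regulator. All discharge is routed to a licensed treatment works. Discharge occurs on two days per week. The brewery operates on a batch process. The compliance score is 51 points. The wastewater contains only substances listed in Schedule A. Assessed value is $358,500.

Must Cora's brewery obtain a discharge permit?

Yes — Cora's brewery must obtain a discharge permit.

Exception (a)'s conditions are all satisfied: the wastewater is Schedule-A-only; discharge occurs on no more than two days per week. But: (f) operates against (a): a current Standing Clearance is held. (g) is not triggered (the brewery is more than 200 m from any designated waterway), so (f) stands. Exception (a) does not apply.
Exception (b)'s conditions are all satisfied: a current Annual Approval is held; the facility operates on a batch process. But: (h) operates against (b): a current General Certificate is held. (i), which would lift (h), does not operate here — assessed value is $358,500, not under $325,500. Exception (b) does not apply.
Exception (c) does not apply: no General Permit is held.
Exception (d)'s conditions are all satisfied: aggregate throughput is 2,500 units, below the 2,580 units limit; the facility's floor area is 2,850 m², under the 2,900 m² limit. Turning to paragraph (n): (n) operates against (d): the compliance score is 51 points, meeting the 43 points threshold. So (d) is unavailable.
Exception (e) does not apply: the qualifying period is 300 days, short of 345 days.
Every exception is unavailable, so the rule governs.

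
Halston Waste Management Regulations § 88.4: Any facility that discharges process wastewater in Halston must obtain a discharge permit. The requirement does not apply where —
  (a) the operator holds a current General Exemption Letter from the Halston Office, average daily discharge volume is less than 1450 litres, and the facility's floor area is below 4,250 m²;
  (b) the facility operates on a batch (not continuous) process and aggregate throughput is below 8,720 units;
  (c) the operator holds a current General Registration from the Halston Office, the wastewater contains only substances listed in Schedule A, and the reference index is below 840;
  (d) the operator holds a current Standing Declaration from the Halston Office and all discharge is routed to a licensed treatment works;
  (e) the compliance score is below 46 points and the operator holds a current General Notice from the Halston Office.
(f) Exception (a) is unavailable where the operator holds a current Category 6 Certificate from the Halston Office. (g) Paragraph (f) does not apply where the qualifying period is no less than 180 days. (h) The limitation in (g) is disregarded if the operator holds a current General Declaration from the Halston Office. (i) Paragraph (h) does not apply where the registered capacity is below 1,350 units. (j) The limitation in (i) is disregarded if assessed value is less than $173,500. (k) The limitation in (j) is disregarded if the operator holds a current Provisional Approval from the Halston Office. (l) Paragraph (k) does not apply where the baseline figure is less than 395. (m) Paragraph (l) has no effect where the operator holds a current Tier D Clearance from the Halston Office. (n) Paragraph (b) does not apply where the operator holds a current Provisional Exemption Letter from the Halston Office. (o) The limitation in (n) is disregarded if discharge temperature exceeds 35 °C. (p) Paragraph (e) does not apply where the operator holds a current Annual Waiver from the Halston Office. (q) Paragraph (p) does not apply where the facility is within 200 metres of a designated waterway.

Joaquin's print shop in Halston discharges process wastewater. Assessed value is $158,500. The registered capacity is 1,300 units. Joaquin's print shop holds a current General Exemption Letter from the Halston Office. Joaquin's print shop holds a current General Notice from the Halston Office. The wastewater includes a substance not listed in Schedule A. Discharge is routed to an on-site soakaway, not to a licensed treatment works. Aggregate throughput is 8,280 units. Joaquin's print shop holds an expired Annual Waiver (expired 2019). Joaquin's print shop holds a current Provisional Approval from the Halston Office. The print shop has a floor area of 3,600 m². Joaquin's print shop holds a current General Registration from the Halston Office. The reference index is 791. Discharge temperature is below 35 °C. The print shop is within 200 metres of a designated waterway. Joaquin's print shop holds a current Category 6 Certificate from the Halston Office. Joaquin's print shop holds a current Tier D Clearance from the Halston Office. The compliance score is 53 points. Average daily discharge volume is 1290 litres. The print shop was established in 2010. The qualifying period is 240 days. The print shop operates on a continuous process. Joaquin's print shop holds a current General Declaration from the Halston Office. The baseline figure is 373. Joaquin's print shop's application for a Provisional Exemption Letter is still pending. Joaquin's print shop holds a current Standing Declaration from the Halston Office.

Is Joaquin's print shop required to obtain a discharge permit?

Exception (a)'s conditions are all satisfied: a current General Exemption Letter is held; average daily discharge volume is 1290 litres, less than the 1450 litres limit; the facility's floor area is 3,600 m², below the 4,250 m² limit. Considering the limiting provisions: (f) applies (a current Category 6 Certificate is held), but yields to (g): (g) is engaged — the qualifying period is 240 days, meeting the 180 days threshold. (h) is engaged (a current General Declaration is held), but is set aside by (i): (i) is triggered — the registered capacity is 1,300 units, below the 1,350 units limit. (j) applies (assessed value is $158,500, less than the $173,500 limit), but is set aside by (k): (k) is engaged — a current Provisional Approval is held. (l) operates (the baseline figure is 373, less than the 395 limit), but is displaced by (m): (m) is triggered — a current Tier D Clearance is held. (a) remains available.
Exception (b) requires that the facility operates on a batch (not continuous) process; but the facility operates on a continuous process, so (b) is unavailable.
Exception (c) requires that the wastewater contains only substances listed in Schedule A; but the wastewater includes a non-Schedule-A substance, so (c) is unavailable.
Exception (d) fails — discharge is not routed to a licensed treatment works.
Exception (e) requires that the compliance score is below 46 points; but the compliance score is 53 points, not below 46 points, so (e) is unavailable.

No — exception (a) applies; Joaquin's print shop is not required to obtain a discharge permit.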